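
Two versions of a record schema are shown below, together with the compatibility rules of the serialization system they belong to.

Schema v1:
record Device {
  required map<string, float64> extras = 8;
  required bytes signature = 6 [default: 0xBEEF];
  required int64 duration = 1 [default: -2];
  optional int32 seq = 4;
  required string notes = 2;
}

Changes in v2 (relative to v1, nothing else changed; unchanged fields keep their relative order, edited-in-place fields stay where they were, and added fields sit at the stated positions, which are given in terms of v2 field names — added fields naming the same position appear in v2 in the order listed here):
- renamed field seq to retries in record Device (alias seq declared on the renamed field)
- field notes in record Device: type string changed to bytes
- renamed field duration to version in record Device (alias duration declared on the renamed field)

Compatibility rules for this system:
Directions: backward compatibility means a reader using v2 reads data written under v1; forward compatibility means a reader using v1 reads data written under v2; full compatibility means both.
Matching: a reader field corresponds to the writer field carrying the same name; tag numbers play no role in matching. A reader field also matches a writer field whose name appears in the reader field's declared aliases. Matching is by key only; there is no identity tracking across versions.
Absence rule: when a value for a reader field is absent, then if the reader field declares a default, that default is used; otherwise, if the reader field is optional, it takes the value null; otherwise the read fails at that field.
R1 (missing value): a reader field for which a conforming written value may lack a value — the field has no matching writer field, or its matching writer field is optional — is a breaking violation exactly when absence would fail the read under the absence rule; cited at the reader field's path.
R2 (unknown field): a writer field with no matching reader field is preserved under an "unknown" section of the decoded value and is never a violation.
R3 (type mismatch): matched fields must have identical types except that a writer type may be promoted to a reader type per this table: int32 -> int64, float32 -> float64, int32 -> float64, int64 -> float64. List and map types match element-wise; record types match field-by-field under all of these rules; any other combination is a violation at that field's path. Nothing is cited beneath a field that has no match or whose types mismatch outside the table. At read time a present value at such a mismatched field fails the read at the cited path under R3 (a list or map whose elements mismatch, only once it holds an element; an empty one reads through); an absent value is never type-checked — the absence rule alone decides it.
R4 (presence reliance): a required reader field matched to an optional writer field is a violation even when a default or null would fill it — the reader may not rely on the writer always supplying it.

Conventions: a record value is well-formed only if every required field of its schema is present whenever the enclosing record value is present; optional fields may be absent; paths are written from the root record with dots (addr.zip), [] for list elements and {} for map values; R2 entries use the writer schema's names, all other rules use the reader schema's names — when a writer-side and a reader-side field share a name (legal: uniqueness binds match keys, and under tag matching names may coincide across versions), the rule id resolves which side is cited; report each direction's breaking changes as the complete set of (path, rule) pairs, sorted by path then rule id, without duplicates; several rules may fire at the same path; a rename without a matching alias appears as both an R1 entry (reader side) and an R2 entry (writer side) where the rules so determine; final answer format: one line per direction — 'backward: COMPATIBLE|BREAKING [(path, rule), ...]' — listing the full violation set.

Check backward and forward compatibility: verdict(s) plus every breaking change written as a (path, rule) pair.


backward: BREAKING [(notes, R3)]; forward: BREAKING [(notes, R3)]

each type pair in Device: writer, then reader
backward on Device — v2 reading data written by v1:
  extras: map<string, float64> -> map<string, float64>, writer required; from extras
  signature: bytes -> bytes, writer required; from signature
  version: int64 -> int64, writer required; from duration
  retries: int32 -> int32, writer optional; from seq
  notes: string -> bytes, writer required; from notes
  rule R3 violated at notes
  => backward verdict for Device: BREAKING, 1 violation(s)
forward on Device — v1 reading data written by v2:
  extras: map<string, float64> -> map<string, float64>, writer required; from extras
  signature: bytes -> bytes, writer required; from signature
  duration: no writer match
  seq: no writer match
  notes: bytes -> string, writer required; from notes
  version (writer side), unknown to reader
  retries (writer side), unknown to reader
  rule R3 violated at notes
  => forward verdict for Device: BREAKING, 1 violation(s)


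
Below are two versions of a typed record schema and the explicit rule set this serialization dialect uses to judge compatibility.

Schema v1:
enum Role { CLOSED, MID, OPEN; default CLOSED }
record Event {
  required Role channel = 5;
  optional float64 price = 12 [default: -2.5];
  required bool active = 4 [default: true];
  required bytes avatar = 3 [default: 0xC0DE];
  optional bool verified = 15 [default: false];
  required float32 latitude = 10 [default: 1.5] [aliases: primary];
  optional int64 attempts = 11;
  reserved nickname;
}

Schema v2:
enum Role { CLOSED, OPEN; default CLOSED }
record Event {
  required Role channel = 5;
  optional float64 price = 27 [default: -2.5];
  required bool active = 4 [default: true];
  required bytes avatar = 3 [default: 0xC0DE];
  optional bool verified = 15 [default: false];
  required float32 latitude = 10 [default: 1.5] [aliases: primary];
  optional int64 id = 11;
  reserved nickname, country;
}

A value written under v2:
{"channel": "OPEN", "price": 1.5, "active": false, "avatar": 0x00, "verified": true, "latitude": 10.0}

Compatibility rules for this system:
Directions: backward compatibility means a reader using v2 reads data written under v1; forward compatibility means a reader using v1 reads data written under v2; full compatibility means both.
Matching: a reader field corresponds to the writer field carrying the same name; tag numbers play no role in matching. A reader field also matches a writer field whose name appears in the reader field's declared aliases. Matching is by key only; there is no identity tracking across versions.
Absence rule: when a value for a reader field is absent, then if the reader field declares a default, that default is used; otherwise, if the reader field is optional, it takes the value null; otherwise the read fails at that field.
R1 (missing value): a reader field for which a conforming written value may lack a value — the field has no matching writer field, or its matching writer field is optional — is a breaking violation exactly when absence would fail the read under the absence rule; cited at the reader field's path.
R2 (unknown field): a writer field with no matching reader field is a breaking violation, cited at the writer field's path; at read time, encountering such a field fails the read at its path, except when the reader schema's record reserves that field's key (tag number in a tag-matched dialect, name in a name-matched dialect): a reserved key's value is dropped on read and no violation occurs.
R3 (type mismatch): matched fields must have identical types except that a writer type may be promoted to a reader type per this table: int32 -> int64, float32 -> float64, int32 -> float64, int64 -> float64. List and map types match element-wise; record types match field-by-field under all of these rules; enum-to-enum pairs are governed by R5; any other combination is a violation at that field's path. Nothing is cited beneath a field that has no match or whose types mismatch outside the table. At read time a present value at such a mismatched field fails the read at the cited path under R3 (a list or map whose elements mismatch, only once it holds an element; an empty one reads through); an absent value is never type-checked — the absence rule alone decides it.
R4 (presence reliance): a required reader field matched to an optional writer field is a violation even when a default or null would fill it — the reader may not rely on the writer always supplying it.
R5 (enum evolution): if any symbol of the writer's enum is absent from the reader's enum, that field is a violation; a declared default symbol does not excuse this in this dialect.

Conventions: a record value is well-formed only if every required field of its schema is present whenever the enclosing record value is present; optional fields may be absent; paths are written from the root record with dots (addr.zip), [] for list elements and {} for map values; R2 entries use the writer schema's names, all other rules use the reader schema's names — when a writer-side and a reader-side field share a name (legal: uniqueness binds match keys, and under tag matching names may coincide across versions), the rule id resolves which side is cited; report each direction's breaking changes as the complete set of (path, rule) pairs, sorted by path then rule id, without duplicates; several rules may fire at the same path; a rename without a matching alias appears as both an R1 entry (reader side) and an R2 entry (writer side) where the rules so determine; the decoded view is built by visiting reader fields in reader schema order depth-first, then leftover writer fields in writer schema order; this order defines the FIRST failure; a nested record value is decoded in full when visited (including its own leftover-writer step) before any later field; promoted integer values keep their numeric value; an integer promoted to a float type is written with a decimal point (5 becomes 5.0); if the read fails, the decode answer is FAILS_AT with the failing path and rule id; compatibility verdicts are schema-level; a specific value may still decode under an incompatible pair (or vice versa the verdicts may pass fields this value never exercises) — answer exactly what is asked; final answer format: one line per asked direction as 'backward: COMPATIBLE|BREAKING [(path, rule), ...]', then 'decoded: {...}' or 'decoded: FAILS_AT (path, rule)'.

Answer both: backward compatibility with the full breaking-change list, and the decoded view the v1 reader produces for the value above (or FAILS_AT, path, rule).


each type pair in Event: writer, then reader
backward for Event (reader v2, writer v1):
  channel: Role -> Role, writer required; from channel
  price: float64 -> float64, writer optional; from price
  active: bool -> bool, writer required; from active
  avatar: bytes -> bytes, writer required; from avatar
  verified: bool -> bool, writer optional; from verified
  latitude: float32 -> float32, writer required; from latitude
  id has no writer counterpart
  writer field attempts has no reader counterpart
  R2 fires at attempts
  R5 fires at channel
  => backward verdict for Event: BREAKING, 2 violation(s)
decoding the Event value with the v1 reader:
  channel := "OPEN"
  price := 1.5
  active := false
  avatar := 0x00
  verified := true
  latitude := 10.0
  attempts := null (absent, optional -> null)
  => decoded: {"channel": "OPEN", "price": 1.5, "active": false, "avatar": 0x00, "verified": true, "latitude": 10.0, "attempts": null}
remaining Event differences; none change what is asked:
  field price in record Event: tag 12 changed to 27 -> triggers nothing under Event's printed rules — same verdict

backward: BREAKING [(attempts, R2), (channel, R5)]; decoded: {"channel": "OPEN", "price": 1.5, "active": false, "avatar": 0x00, "verified": true, "latitude": 10.0, "attempts": null}


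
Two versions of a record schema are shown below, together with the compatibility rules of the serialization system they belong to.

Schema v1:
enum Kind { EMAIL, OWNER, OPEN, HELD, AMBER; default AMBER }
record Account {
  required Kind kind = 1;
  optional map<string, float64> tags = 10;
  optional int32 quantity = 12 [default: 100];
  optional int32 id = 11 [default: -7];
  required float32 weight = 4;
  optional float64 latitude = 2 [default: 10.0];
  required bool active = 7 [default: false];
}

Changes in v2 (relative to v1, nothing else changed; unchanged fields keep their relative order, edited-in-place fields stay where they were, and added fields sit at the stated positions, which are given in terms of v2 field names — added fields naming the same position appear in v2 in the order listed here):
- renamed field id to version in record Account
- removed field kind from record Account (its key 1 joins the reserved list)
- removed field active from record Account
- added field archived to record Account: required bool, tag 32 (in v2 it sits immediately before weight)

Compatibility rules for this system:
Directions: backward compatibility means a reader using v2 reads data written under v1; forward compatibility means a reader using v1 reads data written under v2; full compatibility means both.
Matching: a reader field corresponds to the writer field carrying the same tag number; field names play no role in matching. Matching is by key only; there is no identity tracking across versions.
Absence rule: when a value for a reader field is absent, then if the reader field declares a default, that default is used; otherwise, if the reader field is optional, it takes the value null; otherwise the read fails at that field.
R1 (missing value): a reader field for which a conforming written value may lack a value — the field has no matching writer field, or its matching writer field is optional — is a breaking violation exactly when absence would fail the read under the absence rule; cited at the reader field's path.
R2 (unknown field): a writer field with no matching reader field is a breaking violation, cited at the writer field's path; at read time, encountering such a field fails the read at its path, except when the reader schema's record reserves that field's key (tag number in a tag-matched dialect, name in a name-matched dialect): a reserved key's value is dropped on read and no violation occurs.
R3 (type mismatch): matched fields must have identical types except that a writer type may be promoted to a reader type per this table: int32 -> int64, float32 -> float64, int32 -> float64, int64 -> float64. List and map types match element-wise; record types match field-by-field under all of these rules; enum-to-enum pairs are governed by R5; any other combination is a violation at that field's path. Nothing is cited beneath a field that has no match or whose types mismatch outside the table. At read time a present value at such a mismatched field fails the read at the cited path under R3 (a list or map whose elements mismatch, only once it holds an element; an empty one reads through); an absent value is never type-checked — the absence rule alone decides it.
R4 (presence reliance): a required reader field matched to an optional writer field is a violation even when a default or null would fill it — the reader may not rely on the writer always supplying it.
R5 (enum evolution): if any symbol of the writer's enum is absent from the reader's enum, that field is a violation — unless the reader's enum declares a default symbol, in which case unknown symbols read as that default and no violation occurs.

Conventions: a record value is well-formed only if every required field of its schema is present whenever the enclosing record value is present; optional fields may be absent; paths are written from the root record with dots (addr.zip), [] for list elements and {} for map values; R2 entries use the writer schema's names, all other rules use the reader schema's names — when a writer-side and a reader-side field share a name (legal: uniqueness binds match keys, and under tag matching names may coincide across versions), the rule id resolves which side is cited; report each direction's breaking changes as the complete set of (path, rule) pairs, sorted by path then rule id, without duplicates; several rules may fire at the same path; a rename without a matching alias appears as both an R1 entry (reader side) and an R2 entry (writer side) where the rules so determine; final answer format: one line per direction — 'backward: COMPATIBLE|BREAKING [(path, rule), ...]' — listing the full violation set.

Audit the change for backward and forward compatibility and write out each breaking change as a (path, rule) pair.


backward: BREAKING [(active, R2), (archived, R1)]; forward: BREAKING [(archived, R2), (kind, R1)]

arrows below run writer -> reader for Account
backward on Account — v2 reading data written by v1:
  map<string, float64> -> map<string, float64>, writer optional: tags aligns to tags
  int32 -> int32, writer optional: quantity aligns to quantity
  int32 -> int32, writer optional: version aligns to id
  no writer field matches reader archived
  float32 -> float32, writer required: weight aligns to weight
  float64 -> float64, writer optional: latitude aligns to latitude
  leftover writer field: kind
  leftover writer field: active
  rule R2 violated at active
  rule R1 violated at archived
  => backward verdict for Account: BREAKING, 2 violation(s)
forward on Account — v1 reading data written by v2:
  no writer field matches reader kind
  map<string, float64> -> map<string, float64>, writer optional: tags aligns to tags
  int32 -> int32, writer optional: quantity aligns to quantity
  int32 -> int32, writer optional: id aligns to version
  float32 -> float32, writer required: weight aligns to weight
  float64 -> float64, writer optional: latitude aligns to latitude
  no writer field matches reader active
  leftover writer field: archived
  rule R2 violated at archived
  rule R1 violated at kind
  => forward verdict for Account: BREAKING, 2 violation(s)


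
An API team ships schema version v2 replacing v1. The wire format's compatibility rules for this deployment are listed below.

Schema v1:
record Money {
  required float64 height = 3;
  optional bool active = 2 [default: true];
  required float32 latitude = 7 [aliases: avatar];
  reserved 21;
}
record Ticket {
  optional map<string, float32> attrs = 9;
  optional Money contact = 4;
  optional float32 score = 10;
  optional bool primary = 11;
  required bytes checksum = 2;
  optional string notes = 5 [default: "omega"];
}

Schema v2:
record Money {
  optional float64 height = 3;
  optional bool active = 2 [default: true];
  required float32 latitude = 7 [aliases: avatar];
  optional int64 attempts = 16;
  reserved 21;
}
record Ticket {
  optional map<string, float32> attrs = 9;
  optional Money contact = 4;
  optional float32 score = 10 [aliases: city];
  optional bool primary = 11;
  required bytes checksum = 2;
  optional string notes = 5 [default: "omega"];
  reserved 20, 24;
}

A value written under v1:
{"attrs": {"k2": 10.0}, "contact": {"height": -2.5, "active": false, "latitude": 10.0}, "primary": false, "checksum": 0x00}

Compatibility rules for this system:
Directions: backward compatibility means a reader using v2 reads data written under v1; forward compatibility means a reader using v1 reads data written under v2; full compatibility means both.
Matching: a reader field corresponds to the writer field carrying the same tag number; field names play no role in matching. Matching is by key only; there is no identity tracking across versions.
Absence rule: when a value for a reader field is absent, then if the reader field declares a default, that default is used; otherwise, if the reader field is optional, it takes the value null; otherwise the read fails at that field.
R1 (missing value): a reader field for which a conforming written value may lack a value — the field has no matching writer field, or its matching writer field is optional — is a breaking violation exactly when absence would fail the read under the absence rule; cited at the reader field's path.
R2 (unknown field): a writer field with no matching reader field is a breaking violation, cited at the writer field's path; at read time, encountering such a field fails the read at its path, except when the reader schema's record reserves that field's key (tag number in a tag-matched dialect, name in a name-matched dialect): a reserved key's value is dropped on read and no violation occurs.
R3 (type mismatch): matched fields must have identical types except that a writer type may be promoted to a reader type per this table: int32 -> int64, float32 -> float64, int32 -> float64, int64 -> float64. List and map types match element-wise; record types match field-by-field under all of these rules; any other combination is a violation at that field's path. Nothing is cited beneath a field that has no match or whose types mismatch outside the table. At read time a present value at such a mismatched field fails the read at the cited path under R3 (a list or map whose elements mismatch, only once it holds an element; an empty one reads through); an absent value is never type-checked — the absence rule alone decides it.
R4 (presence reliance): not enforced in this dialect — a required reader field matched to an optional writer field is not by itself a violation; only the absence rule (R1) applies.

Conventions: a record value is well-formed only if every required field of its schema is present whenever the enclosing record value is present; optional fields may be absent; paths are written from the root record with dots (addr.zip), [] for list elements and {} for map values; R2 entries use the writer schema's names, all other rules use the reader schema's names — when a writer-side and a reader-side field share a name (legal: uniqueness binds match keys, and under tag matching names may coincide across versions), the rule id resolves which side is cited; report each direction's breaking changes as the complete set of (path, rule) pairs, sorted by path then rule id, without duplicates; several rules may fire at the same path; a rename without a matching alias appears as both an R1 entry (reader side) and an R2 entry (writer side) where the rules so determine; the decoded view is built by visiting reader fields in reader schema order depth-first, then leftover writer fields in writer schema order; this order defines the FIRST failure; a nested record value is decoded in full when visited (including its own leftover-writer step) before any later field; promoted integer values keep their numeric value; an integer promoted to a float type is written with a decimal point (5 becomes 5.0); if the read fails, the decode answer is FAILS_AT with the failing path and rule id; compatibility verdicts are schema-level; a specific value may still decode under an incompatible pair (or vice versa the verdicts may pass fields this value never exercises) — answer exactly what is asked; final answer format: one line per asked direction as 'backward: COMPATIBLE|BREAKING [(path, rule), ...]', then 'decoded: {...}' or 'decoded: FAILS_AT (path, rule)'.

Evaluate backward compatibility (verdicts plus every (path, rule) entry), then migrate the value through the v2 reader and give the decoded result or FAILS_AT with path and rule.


backward: COMPATIBLE []; decoded: {"attrs": {"k2": 10.0}, "contact": {"height": -2.5, "active": false, "latitude": 10.0, "attempts": null}, "score": null, "primary": false, "checksum": 0x00, "notes": "omega"}

arrows below run writer -> reader for Ticket
checking backward for Ticket: reader v2 against writer v1:
  attrs: paired with writer attrs (map<string, float32> -> map<string, float32>; writer optional)
  contact: paired with writer contact (Money -> Money; writer optional)
  score: paired with writer score (float32 -> float32; writer optional)
  primary: paired with writer primary (bool -> bool; writer optional)
  checksum: paired with writer checksum (bytes -> bytes; writer required)
  notes: paired with writer notes (string -> string; writer optional)
  contact.height: paired with writer contact.height (float64 -> float64; writer required)
  contact.active: paired with writer contact.active (bool -> bool; writer optional)
  contact.latitude: paired with writer contact.latitude (float32 -> float32; writer required)
  contact.attempts has no writer counterpart
  nothing fires on Ticket: backward is COMPATIBLE
decoding the Ticket value with the v2 reader:
  attrs := {"k2": 10.0}
  contact.height := -2.5
  contact.active := false
  contact.latitude := 10.0
  contact.attempts := null (not supplied -> null)
  score := null (not supplied -> null)
  primary := false
  checksum := 0x00
  notes := "omega" (no value, default fills)
  => decoded: {"attrs": {"k2": 10.0}, "contact": {"height": -2.5, "active": false, "latitude": 10.0, "attempts": null}, "score": null, "primary": false, "checksum": 0x00, "notes": "omega"}
checking off the Ticket differences that do not matter here:
  field height in record Money: required changed to optional -> matters only for Ticket's forward compatibility — outside the asked direction


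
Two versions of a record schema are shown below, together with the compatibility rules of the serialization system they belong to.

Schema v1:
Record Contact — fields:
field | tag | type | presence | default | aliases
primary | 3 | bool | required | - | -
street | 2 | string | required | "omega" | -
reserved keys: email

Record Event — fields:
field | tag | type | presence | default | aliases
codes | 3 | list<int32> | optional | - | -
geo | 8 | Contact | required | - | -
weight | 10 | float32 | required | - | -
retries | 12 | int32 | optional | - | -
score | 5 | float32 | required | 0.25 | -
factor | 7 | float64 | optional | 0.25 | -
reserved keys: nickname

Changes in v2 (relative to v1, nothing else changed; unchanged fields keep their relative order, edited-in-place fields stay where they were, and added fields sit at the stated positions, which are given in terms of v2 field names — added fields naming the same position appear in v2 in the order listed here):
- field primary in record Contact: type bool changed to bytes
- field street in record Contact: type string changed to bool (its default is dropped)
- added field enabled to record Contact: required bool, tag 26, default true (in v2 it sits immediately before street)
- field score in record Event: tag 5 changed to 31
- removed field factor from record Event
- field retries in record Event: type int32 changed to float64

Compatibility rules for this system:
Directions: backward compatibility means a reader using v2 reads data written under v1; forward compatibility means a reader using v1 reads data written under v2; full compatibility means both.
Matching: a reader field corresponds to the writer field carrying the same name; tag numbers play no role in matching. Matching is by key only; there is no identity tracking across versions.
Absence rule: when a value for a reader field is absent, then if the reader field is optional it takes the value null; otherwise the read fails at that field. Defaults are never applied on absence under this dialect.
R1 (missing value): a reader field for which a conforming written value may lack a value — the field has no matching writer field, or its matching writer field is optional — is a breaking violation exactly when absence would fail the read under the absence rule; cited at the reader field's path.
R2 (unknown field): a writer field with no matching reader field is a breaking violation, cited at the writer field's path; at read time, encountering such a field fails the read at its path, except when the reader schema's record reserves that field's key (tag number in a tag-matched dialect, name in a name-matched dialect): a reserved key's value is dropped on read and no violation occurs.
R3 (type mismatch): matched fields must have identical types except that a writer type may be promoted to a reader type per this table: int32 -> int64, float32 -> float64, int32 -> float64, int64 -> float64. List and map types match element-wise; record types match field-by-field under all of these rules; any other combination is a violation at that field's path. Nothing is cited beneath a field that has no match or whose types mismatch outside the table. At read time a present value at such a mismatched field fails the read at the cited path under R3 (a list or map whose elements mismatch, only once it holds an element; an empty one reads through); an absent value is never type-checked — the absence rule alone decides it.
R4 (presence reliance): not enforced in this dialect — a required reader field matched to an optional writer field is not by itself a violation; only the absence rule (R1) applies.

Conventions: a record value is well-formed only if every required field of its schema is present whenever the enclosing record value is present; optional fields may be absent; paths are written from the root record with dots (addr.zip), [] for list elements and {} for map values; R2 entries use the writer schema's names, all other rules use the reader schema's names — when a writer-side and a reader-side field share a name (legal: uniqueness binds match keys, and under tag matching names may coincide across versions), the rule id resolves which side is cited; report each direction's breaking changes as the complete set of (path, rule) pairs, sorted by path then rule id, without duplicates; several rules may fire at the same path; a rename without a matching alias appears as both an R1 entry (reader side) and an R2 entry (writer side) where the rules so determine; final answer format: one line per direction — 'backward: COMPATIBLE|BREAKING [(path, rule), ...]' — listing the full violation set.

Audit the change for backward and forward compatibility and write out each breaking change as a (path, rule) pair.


arrows below run writer -> reader for Event
backward pass over Event, reader schema v2, writer schema v1:
  codes: list<int32> -> list<int32>, writer optional; from codes
  geo: Contact -> Contact, writer required; from geo
  weight: float32 -> float32, writer required; from weight
  retries: int32 -> float64, writer optional; from retries
  score: float32 -> float32, writer required; from score
  leftover writer field: factor
  geo.primary: bool -> bytes, writer required; from geo.primary
  geo.enabled: no writer-side match
  geo.street: string -> bool, writer required; from geo.street
  violation R2 at factor
  violation R1 at geo.enabled
  violation R3 at geo.primary
  violation R3 at geo.street
  => backward verdict for Event: BREAKING, 4 violation(s)
forward pass over Event, reader schema v1, writer schema v2:
  codes: list<int32> -> list<int32>, writer optional; from codes
  geo: Contact -> Contact, writer required; from geo
  weight: float32 -> float32, writer required; from weight
  retries: float64 -> int32, writer optional; from retries
  score: float32 -> float32, writer required; from score
  factor: no writer-side match
  geo.primary: bytes -> bool, writer required; from geo.primary
  geo.street: bool -> string, writer required; from geo.street
  leftover writer field: geo.enabled
  violation R2 at geo.enabled
  violation R3 at geo.primary
  violation R3 at geo.street
  violation R3 at retries
  => forward verdict for Event: BREAKING, 4 violation(s)

backward: BREAKING [(factor, R2), (geo.enabled, R1), (geo.primary, R3), (geo.street, R3)]; forward: BREAKING [(geo.enabled, R2), (geo.primary, R3), (geo.street, R3), (retries, R3)]


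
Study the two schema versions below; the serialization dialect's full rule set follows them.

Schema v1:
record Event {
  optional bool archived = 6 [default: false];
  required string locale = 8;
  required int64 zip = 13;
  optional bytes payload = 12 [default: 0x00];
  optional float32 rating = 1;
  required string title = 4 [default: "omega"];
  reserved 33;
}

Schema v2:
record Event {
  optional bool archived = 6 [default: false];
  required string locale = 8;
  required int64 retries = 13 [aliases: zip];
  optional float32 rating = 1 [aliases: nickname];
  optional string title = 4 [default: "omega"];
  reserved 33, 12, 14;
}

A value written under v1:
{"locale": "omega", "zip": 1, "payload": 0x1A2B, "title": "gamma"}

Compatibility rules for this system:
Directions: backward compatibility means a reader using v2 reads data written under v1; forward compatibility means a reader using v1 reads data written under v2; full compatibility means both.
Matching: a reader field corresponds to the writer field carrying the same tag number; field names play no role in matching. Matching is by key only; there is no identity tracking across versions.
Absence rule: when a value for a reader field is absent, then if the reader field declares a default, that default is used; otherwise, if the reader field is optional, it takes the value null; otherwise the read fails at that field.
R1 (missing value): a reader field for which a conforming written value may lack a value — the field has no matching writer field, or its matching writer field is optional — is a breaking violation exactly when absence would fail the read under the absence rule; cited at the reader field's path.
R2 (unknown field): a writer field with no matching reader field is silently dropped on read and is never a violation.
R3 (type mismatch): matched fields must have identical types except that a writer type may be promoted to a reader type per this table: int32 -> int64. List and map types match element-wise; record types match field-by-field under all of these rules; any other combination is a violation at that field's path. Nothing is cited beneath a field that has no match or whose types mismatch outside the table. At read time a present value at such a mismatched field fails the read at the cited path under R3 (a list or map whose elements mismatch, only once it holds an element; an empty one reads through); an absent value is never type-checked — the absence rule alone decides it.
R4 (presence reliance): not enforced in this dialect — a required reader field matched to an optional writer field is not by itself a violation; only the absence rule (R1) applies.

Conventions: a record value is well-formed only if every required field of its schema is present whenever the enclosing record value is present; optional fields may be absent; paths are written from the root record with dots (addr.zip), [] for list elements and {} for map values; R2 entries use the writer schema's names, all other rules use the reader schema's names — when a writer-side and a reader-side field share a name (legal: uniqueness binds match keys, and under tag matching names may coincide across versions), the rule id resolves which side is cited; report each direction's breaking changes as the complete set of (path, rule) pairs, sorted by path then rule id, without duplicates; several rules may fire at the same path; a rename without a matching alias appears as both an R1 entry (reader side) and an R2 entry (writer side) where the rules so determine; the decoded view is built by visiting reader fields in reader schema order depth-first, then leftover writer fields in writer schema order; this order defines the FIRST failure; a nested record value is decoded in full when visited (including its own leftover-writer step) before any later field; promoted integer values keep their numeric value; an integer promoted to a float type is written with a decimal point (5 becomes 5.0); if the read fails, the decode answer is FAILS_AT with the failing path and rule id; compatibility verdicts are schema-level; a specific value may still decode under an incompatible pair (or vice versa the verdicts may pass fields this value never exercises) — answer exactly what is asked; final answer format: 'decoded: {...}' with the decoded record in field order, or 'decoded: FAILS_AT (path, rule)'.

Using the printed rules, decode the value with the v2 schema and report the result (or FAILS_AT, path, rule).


decoded: {"archived": false, "locale": "omega", "retries": 1, "rating": null, "title": "gamma"}

in Event below, arrows point writer -> reader
decoding the Event value with the v2 reader:
  archived := false (absent -> default)
  locale := "omega"
  retries := 1 (from writer zip)
  rating := null (absent, optional -> null)
  title := "gamma"
  writer payload: unknown -> dropped
  => decoded: {"archived": false, "locale": "omega", "retries": 1, "rating": null, "title": "gamma"}
ruling out the remaining Event differences:
  field title in record Event: required changed to optional -> triggers nothing under the printed rules; the Event answer is the same either way


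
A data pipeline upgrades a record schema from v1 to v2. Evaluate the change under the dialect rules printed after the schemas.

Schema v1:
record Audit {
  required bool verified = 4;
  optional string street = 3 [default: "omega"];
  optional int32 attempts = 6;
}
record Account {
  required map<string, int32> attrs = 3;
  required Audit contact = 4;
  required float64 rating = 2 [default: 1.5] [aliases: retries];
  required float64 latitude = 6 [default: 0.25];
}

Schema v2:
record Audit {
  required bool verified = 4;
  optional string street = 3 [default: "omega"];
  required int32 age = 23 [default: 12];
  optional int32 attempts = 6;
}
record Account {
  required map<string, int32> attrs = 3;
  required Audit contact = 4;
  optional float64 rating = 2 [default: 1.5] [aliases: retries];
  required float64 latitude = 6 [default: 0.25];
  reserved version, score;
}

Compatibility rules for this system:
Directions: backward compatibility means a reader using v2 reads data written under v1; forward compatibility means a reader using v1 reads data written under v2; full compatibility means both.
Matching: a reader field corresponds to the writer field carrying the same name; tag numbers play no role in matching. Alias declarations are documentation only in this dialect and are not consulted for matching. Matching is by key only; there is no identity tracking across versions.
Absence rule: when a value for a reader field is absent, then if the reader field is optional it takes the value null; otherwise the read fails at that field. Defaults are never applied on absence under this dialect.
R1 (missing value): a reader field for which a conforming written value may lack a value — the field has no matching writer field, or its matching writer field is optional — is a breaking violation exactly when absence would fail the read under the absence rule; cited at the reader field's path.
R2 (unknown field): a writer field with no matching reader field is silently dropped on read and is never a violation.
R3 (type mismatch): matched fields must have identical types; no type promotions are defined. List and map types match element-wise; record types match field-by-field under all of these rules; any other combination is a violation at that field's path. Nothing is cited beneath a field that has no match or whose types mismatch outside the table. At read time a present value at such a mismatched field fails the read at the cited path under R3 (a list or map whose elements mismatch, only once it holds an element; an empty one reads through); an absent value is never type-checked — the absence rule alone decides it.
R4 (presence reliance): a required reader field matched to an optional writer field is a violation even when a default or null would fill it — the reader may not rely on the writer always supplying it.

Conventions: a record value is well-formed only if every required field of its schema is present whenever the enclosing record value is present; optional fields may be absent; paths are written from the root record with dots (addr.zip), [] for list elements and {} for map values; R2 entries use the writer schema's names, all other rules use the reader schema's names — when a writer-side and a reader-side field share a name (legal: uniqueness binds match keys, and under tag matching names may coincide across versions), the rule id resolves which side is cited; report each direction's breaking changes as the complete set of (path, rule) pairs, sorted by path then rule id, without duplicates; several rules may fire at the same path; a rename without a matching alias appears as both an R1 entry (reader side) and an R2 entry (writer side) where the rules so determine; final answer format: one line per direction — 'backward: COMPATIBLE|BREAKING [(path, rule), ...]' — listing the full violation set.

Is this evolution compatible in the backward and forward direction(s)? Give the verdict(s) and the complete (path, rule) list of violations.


each type pair in Account: writer, then reader
checking backward for Account: reader v2 against writer v1:
  attrs: paired with writer attrs (map<string, int32> -> map<string, int32>; writer required)
  contact: paired with writer contact (Audit -> Audit; writer required)
  rating: paired with writer rating (float64 -> float64; writer required)
  latitude: paired with writer latitude (float64 -> float64; writer required)
  contact.verified: paired with writer contact.verified (bool -> bool; writer required)
  contact.street: paired with writer contact.street (string -> string; writer optional)
  contact.age: no writer-side match
  contact.attempts: paired with writer contact.attempts (int32 -> int32; writer optional)
  violation R1 at contact.age
  => backward verdict for Account: BREAKING, 1 violation(s)
checking forward for Account: reader v1 against writer v2:
  attrs: paired with writer attrs (map<string, int32> -> map<string, int32>; writer required)
  contact: paired with writer contact (Audit -> Audit; writer required)
  rating: paired with writer rating (float64 -> float64; writer optional)
  latitude: paired with writer latitude (float64 -> float64; writer required)
  contact.verified: paired with writer contact.verified (bool -> bool; writer required)
  contact.street: paired with writer contact.street (string -> string; writer optional)
  contact.attempts: paired with writer contact.attempts (int32 -> int32; writer optional)
  leftover writer field: contact.age
  violation R1 at rating
  violation R4 at rating
  => forward verdict for Account: BREAKING, 2 violation(s)

backward: BREAKING [(contact.age, R1)]; forward: BREAKING [(rating, R1), (rating, R4)]
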